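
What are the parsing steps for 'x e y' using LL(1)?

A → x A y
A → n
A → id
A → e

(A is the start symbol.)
Stack is shown with the top on the left.

Stack    Input    Action
------------------------
A $      x e y $  output A → x A y
x A y $  x e y $  match 'x'
A y $    e y $    output A → e
e y $    e y $    match 'e'
y $      y $      match 'y'
$        $        accept

The string is accepted.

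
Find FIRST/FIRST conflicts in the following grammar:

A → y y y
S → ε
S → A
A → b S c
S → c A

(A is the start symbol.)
No FIRST/FIRST conflicts.

A FIRST/FIRST conflict occurs when two productions N → α and N → β for the same non-terminal have FIRST(α) ∩ FIRST(β) ≠ ∅ (with ε ∈ FIRST of a nullable right-hand side, so two nullable alternatives also conflict).

FIRST sets of the non-terminals at (or reachable through a nullable prefix from) the front of some alternative:
  FIRST(A) = { 'b', 'y' }

Productions for A:
  A → y y y: FIRST = { 'y' }
  A → b S c: FIRST = { 'b' }
Productions for S:
  S → ε: FIRST = { ε }
  S → A: FIRST = { 'b', 'y' }
  S → c A: FIRST = { 'c' }

All alternatives of each non-terminal have pairwise disjoint FIRST sets.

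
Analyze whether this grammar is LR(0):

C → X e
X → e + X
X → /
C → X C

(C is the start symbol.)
No. Shift-reduce conflict between [C → X e .] and [X → e . + X]

A grammar is LR(0) if no state in the canonical LR(0) collection has:
  - both a shift item (dot before a terminal) and a complete item (shift-reduce conflict), or
  - two or more complete items (reduce-reduce conflict; the accept item [C' → C .] counts as a complete item here).

Augment with C' → C and build the canonical LR(0) collection (I0 = CLOSURE({[C' → . C]}), then GOTO on every symbol after a dot until no new states appear). It has 9 states:
  I0: { [C → . X C], [C → . X e], [C' → . C], [X → . /], [X → . e + X] }  — shift
  I1: { [X → / .] }  — reduce
  I2: { [C' → C .] }  — accept
  I3: { [C → . X C], [C → . X e], [C → X . C], [C → X . e], [X → . /], [X → . e + X] }  — shift
  I4: { [X → e . + X] }  — shift
  I5: { [X → . /], [X → . e + X], [X → e + . X] }  — shift
  I6: { [X → e + X .] }  — reduce
  I7: { [C → X C .] }  — reduce
  I8: { [C → X e .], [X → e . + X] }  — shift, reduce

Conflict in state I8:
  Shift-reduce conflict between [C → X e .] and [X → e . + X]
So the grammar is NOT LR(0).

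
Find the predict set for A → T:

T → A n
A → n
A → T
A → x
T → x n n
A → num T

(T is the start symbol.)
PREDICT(A → T) = (FIRST(RHS) \ {ε}) ∪ (FOLLOW(A) if ε ∈ FIRST(RHS), i.e. RHS ⇒* ε)
FIRST(T) = { 'n', 'num', 'x' }
FIRST(T) = { 'n', 'num', 'x' }
ε ∉ FIRST(T), so FOLLOW(A) is not added.
PREDICT(A → T) = { 'n', 'num', 'x' }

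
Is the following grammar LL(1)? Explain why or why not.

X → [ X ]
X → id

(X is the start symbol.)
A grammar is LL(1) if for each non-terminal N with multiple productions, the predict sets of those productions are pairwise disjoint, where PREDICT(N → α) = (FIRST(α) \ {ε}) ∪ (FOLLOW(N) if α ⇒* ε).

For X:
  PREDICT(X → '[' X ']') = { '[' }
  PREDICT(X → id) = { 'id' }

All predict sets are disjoint. The grammar IS LL(1).

Answer: Yes, the grammar is LL(1).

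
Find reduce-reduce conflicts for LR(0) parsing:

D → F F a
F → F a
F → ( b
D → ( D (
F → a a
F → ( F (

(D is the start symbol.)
A reduce-reduce conflict occurs when an LR(0) state has two complete items [A → α .] and [B → β .] — both call for a reduction, and with no lookahead the parser cannot choose between them.

Augment with D' → D and build the canonical LR(0) collection (I0 = CLOSURE({[D' → . D]}), then GOTO on every symbol after a dot until no new states appear). It has 18 states:
  I0: { [D → . ( D (], [D → . F F a], [D' → . D], [F → . ( F (], [F → . ( b], [F → . F a], [F → . a a] }  — shift
  I1: { [D → ( . D (], [D → . ( D (], [D → . F F a], [F → ( . F (], [F → ( . b], [F → . ( F (], [F → . ( b], [F → . F a], [F → . a a] }  — shift
  I2: { [D' → D .] }  — accept
  I3: { [D → F . F a], [F → . ( F (], [F → . ( b], [F → . F a], [F → . a a], [F → F . a] }  — shift
  I4: { [F → a . a] }  — shift
  I5: { [F → a a .] }  — reduce
  I6: { [F → ( . F (], [F → ( . b], [F → . ( F (], [F → . ( b], [F → . F a], [F → . a a] }  — shift
  I7: { [D → F F . a], [F → F . a] }  — shift
  I8: { [F → F a .], [F → a . a] }  — shift, reduce
  I9: { [D → F F a .], [F → F a .] }  — 2 reduces
  I10: { [F → ( F . (], [F → F . a] }  — shift
  I11: { [F → ( b .] }  — reduce
  I12: { [F → ( F ( .] }  — reduce
  I13: { [F → F a .] }  — reduce
  I14: { [D → ( D . (] }  — shift
  I15: { [D → F . F a], [F → ( F . (], [F → . ( F (], [F → . ( b], [F → . F a], [F → . a a], [F → F . a] }  — shift
  I16: { [F → ( . F (], [F → ( . b], [F → ( F ( .], [F → . ( F (], [F → . ( b], [F → . F a], [F → . a a] }  — shift, reduce
  I17: { [D → ( D ( .] }  — reduce

I9 contains complete items [D → F F a .], [F → F a .] — reduce-reduce conflict.

Answer: Yes — I9: [D → F F a .] vs [F → F a .]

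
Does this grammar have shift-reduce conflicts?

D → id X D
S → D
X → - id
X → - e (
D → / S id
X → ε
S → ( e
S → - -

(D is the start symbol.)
Yes — I3: [X → .] vs [X → . - e (]

A shift-reduce conflict occurs when an LR(0) state has both:
  - a complete (reduce) item [A → α .] (dot at the end), and
  - a shift item [B → β . c γ] (dot before a terminal).

Augment with D' → D and build the canonical LR(0) collection (I0 = CLOSURE({[D' → . D]}), then GOTO on every symbol after a dot until no new states appear). It has 17 states:
  I0: { [D → . / S id], [D → . id X D], [D' → . D] }  — shift
  I1: { [D → . / S id], [D → . id X D], [D → / . S id], [S → . ( e], [S → . - -], [S → . D] }  — shift
  I2: { [D' → D .] }  — accept
  I3: { [D → id . X D], [X → . - e (], [X → . - id], [X → .] }  — shift, reduce
  I4: { [X → - . e (], [X → - . id] }  — shift
  I5: { [D → . / S id], [D → . id X D], [D → id X . D] }  — shift
  I6: { [D → id X D .] }  — reduce
  I7: { [X → - e . (] }  — shift
  I8: { [X → - id .] }  — reduce
  I9: { [X → - e ( .] }  — reduce
  I10: { [S → ( . e] }  — shift
  I11: { [S → - . -] }  — shift
  I12: { [S → D .] }  — reduce
  I13: { [D → / S . id] }  — shift
  I14: { [D → / S id .] }  — reduce
  I15: { [S → - - .] }  — reduce
  I16: { [S → ( e .] }  — reduce

I3 contains reduce item [X → .] and shift items [X → . - e (], [X → . - id] — shift-reduce conflict.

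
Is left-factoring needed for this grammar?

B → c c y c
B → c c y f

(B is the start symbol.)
Left-factoring is needed when two productions for the same non-terminal
share a common prefix on the right-hand side.

Productions for B:
  B → c c y c
  B → c c y f

Found common prefix 'c c y' in productions for B

Answer: Yes, B has productions with common prefix 'c c y'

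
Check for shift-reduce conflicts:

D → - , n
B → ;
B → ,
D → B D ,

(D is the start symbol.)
No shift-reduce conflicts

A shift-reduce conflict occurs when an LR(0) state has both:
  - a complete (reduce) item [A → α .] (dot at the end), and
  - a shift item [B → β . c γ] (dot before a terminal).

Augment with D' → D and build the canonical LR(0) collection (I0 = CLOSURE({[D' → . D]}), then GOTO on every symbol after a dot until no new states appear). It has 10 states:
  I0: { [B → . ,], [B → . ;], [D → . - , n], [D → . B D ,], [D' → . D] }  — shift
  I1: { [B → , .] }  — reduce
  I2: { [D → - . , n] }  — shift
  I3: { [B → ; .] }  — reduce
  I4: { [B → . ,], [B → . ;], [D → . - , n], [D → . B D ,], [D → B . D ,] }  — shift
  I5: { [D' → D .] }  — accept
  I6: { [D → B D . ,] }  — shift
  I7: { [D → B D , .] }  — reduce
  I8: { [D → - , . n] }  — shift
  I9: { [D → - , n .] }  — reduce

No state contains both a complete item and a shift item.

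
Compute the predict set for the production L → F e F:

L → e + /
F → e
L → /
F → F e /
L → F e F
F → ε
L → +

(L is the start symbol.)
PREDICT(L → F e F) = (FIRST(RHS) \ {ε}) ∪ (FOLLOW(L) if ε ∈ FIRST(RHS), i.e. RHS ⇒* ε)
FIRST(F) = { 'e', ε }
FIRST(F e F) = { 'e' }
ε ∉ FIRST(F e F), so FOLLOW(L) is not added.
PREDICT(L → F e F) = { 'e' }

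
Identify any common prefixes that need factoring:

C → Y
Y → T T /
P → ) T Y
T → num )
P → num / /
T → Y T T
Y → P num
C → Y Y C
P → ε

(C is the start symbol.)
Yes, C has productions with common prefix 'Y'

Left-factoring is needed when two productions for the same non-terminal
share a common prefix on the right-hand side.

Productions for C:
  C → Y
  C → Y Y C
Productions for Y:
  Y → T T /
  Y → P num
Productions for P:
  P → ) T Y
  P → num / /
  P → ε
Productions for T:
  T → num )
  T → Y T T

Found common prefix 'Y' in productions for C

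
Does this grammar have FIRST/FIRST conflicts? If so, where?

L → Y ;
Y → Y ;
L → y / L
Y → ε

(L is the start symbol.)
No FIRST/FIRST conflicts.

FIRST sets of the non-terminals at (or reachable through a nullable prefix from) the front of some alternative:
  FIRST(Y) = { ';', ε }

Productions for L:
  L → Y ;: FIRST = { ';' }
  L → y / L: FIRST = { 'y' }
Productions for Y:
  Y → Y ;: FIRST = { ';' }
  Y → ε: FIRST = { ε }

All alternatives of each non-terminal have pairwise disjoint FIRST sets.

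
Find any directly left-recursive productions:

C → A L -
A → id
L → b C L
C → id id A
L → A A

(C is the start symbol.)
No direct left recursion

Direct left recursion occurs when N → N α for some non-terminal N (the right-hand side begins with the left-hand side itself).

C → A L -: starts with A
A → id: starts with id
L → b C L: starts with b
C → id id A: starts with id
L → A A: starts with A

No direct left recursion found.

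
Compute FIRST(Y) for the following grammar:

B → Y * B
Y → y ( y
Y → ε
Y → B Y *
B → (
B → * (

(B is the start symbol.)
{ '(', '*', 'y', ε }

To compute FIRST(Y), examine every production with Y on the left-hand side, reading each right-hand side left to right until a non-nullable symbol is reached.

FIRST sets of the other non-terminals involved (by the same procedure, iterated to a fixed point):
  FIRST(B) = { '(', '*', 'y' }

From Y → y ( y:
  - y is a terminal: add 'y' and stop
From Y → ε:
  - ε-production, so ε ∈ FIRST(Y)
From Y → B Y *:
  - B is a non-terminal: add FIRST(B) \ {ε} = { '(', '*', 'y' }
    B is not nullable, so stop

Collecting: FIRST(Y) = { '(', '*', 'y', ε }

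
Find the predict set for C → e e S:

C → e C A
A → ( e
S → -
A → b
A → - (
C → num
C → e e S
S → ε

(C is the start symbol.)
PREDICT(C → e e S) = (FIRST(RHS) \ {ε}) ∪ (FOLLOW(C) if ε ∈ FIRST(RHS), i.e. RHS ⇒* ε)
FIRST(e e S) = { 'e' }
ε ∉ FIRST(e e S), so FOLLOW(C) is not added.
PREDICT(C → e e S) = { 'e' }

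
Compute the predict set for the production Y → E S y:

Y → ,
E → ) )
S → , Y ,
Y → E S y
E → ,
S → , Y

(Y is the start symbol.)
{ ')', ',' }

PREDICT(Y → E S y) = (FIRST(RHS) \ {ε}) ∪ (FOLLOW(Y) if ε ∈ FIRST(RHS), i.e. RHS ⇒* ε)
FIRST(E) = { ')', ',' }
FIRST(E S y) = { ')', ',' }
ε ∉ FIRST(E S y), so FOLLOW(Y) is not added.
PREDICT(Y → E S y) = { ')', ',' }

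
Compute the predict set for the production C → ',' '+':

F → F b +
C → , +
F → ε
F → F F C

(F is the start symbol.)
PREDICT(C → ',' '+') = (FIRST(RHS) \ {ε}) ∪ (FOLLOW(C) if ε ∈ FIRST(RHS), i.e. RHS ⇒* ε)
FIRST(',' '+') = { ',' }
ε ∉ FIRST(',' '+'), so FOLLOW(C) is not added.
PREDICT(C → ',' '+') = { ',' }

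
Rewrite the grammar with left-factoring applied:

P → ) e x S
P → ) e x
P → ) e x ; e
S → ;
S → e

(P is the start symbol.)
P → ) e x P'
P' → S
P' → ε
P' → ; e
S → ;
S → e

Left-factoring transforms A → αβ₁ | αβ₂ into A → αA' and A' → β₁ | β₂
(α is the longest common prefix among the alternatives). Repeat until
no nonterminal has two alternatives with a common prefix.

Round 1: P has alternatives sharing prefix ') e x'. Introduce P': P → ) e x P'
  Add: P' → S
  Add: P' → ε
  Add: P' → ; e

No remaining common prefixes — done.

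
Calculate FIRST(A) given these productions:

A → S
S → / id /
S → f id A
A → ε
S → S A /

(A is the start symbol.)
To compute FIRST(A), examine every production with A on the left-hand side, reading each right-hand side left to right until a non-nullable symbol is reached.

FIRST sets of the other non-terminals involved (by the same procedure, iterated to a fixed point):
  FIRST(S) = { '/', 'f' }

From A → S:
  - S is a non-terminal: add FIRST(S) \ {ε} = { '/', 'f' }
    S is not nullable, so stop
From A → ε:
  - ε-production, so ε ∈ FIRST(A)

Collecting: FIRST(A) = { '/', 'f', ε }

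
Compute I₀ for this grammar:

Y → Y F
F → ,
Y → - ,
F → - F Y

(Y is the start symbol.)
{ [Y → . - ,], [Y → . Y F], [Y' → . Y] }

First, augment the grammar with Y' → Y
I₀ = CLOSURE({ [Y' → . Y] }):
  [Y' → . Y] has the dot before Y: add [Y → . Y F], [Y → . - ,]
No further items can be added.

I₀ = { [Y → . - ,], [Y → . Y F], [Y' → . Y] }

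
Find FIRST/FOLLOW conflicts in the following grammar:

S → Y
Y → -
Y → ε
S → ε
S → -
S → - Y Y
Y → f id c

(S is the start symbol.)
Yes. Y → '-' with FOLLOW(Y) on { '-' }; Y → f id c with FOLLOW(Y) on { 'f' }

A FIRST/FOLLOW conflict occurs when a non-terminal N has a nullable alternative N → β (β ⇒* ε) and another alternative N → α with FIRST(α) ∩ FOLLOW(N) ≠ ∅: on such a lookahead the parser cannot decide between expanding α and letting N vanish via β.

Nullable non-terminals: S, Y.
FIRST sets used below: FIRST(Y) = { '-', 'f', ε }

S: nullable alternative(s) S → Y, S → ε; FOLLOW(S) = { $ }
  S → Y: FIRST \ {ε} = { '-', 'f' } — disjoint from FOLLOW(S)
  S → ε: FIRST \ {ε} = { } — disjoint from FOLLOW(S)
  S → -: FIRST \ {ε} = { '-' } — disjoint from FOLLOW(S)
  S → - Y Y: FIRST \ {ε} = { '-' } — disjoint from FOLLOW(S)

Y: nullable alternative(s) Y → ε; FOLLOW(Y) = { $, '-', 'f' }
  Y → -: FIRST \ {ε} = { '-' } — overlaps FOLLOW(Y) on { '-' }: CONFLICT
  Y → ε: FIRST \ {ε} = { } — this is the only nullable alternative, skip
  Y → f id c: FIRST \ {ε} = { 'f' } — overlaps FOLLOW(Y) on { 'f' }: CONFLICT

So the grammar has 2 FIRST/FOLLOW conflicts (marked CONFLICT above).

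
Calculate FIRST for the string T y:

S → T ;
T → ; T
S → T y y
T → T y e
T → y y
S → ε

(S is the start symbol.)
{ ';', 'y' }

FIRST sets of the non-terminals involved (from the grammar, by fixed-point iteration):
  FIRST(T) = { ';', 'y' }

To compute FIRST(T y), process the symbols left to right:
Symbol T is a non-terminal. Add FIRST(T) \ {ε} = { ';', 'y' }
T is not nullable (ε ∉ FIRST(T)), so stop here.
FIRST(T y) = { ';', 'y' }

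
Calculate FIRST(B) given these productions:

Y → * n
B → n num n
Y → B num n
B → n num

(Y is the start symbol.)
To compute FIRST(B), examine every production with B on the left-hand side, reading each right-hand side left to right until a non-nullable symbol is reached.

From B → n num n:
  - n is a terminal: add 'n' and stop
From B → n num:
  - n is a terminal: add 'n' and stop

Collecting: FIRST(B) = { 'n' }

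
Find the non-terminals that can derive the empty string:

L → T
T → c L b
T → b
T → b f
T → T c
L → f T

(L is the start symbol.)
A non-terminal is nullable if it can derive ε (the empty string): either it has an ε-production, or it has a production whose right-hand side consists entirely of nullable non-terminals.

There are no ε-productions, so no non-terminal can derive ε.
No non-terminals are nullable.

Answer: None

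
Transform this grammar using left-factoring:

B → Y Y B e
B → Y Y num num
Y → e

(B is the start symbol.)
Left-factoring transforms A → αβ₁ | αβ₂ into A → αA' and A' → β₁ | β₂
(α is the longest common prefix among the alternatives). Repeat until
no nonterminal has two alternatives with a common prefix.

Round 1: B has alternatives sharing prefix 'Y Y'. Introduce B': B → Y Y B'
  Add: B' → B e
  Add: B' → num num

No remaining common prefixes — done.

Resulting grammar:
B → Y Y B'
B' → B e
B' → num num
Y → e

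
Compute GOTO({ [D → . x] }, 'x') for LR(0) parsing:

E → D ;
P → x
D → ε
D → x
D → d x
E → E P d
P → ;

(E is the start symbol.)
GOTO(I, 'x') = CLOSURE({ [A → αX.β] : [A → α.Xβ] ∈ I, X = 'x' })

Items with dot before 'x', with the dot advanced:
  [D → . x] → [D → x .]
Closure adds nothing (no advanced item has the dot before a non-terminal).

GOTO = { [D → x .] }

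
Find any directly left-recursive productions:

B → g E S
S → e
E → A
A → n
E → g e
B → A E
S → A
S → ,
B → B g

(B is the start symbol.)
Direct left recursion occurs when N → N α for some non-terminal N (the right-hand side begins with the left-hand side itself).

B → g E S: starts with g
S → e: starts with e
E → A: starts with A
A → n: starts with n
E → g e: starts with g
B → A E: starts with A
S → A: starts with A
S → ,: starts with ','
B → B g: LEFT RECURSIVE (starts with B)

The grammar has direct left recursion on: B.

Answer: Yes, B is left-recursive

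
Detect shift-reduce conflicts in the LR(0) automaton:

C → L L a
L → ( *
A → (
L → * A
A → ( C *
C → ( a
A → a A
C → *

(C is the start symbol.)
A shift-reduce conflict occurs when an LR(0) state has both:
  - a complete (reduce) item [A → α .] (dot at the end), and
  - a shift item [B → β . c γ] (dot before a terminal).

Augment with C' → C and build the canonical LR(0) collection (I0 = CLOSURE({[C' → . C]}), then GOTO on every symbol after a dot until no new states appear). It has 17 states:
  I0: { [C → . ( a], [C → . *], [C → . L L a], [C' → . C], [L → . ( *], [L → . * A] }  — shift
  I1: { [C → ( . a], [L → ( . *] }  — shift
  I2: { [A → . ( C *], [A → . (], [A → . a A], [C → * .], [L → * . A] }  — shift, reduce
  I3: { [C' → C .] }  — accept
  I4: { [C → L . L a], [L → . ( *], [L → . * A] }  — shift
  I5: { [L → ( . *] }  — shift
  I6: { [A → . ( C *], [A → . (], [A → . a A], [L → * . A] }  — shift
  I7: { [C → L L . a] }  — shift
  I8: { [C → L L a .] }  — reduce
  I9: { [A → ( . C *], [A → ( .], [C → . ( a], [C → . *], [C → . L L a], [L → . ( *], [L → . * A] }  — shift, reduce
  I10: { [L → * A .] }  — reduce
  I11: { [A → . ( C *], [A → . (], [A → . a A], [A → a . A] }  — shift
  I12: { [A → a A .] }  — reduce
  I13: { [A → ( C . *] }  — shift
  I14: { [A → ( C * .] }  — reduce
  I15: { [L → ( * .] }  — reduce
  I16: { [C → ( a .] }  — reduce

I2 contains reduce item [C → * .] and shift items [A → . (], [A → . ( C *], [A → . a A] — shift-reduce conflict.
I9 contains reduce item [A → ( .] and shift items [C → . ( a], [C → . *], [L → . ( *], [L → . * A] — shift-reduce conflict.

Answer: Yes — I2: [C → * .] vs [A → . (]; I9: [A → ( .] vs [C → . ( a]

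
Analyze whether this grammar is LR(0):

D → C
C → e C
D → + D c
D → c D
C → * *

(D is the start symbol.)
Yes, the grammar is LR(0)

Augment with D' → D and build the canonical LR(0) collection (I0 = CLOSURE({[D' → . D]}), then GOTO on every symbol after a dot until no new states appear). It has 12 states:
  I0: { [C → . * *], [C → . e C], [D → . + D c], [D → . C], [D → . c D], [D' → . D] }  — shift
  I1: { [C → * . *] }  — shift
  I2: { [C → . * *], [C → . e C], [D → + . D c], [D → . + D c], [D → . C], [D → . c D] }  — shift
  I3: { [D → C .] }  — reduce
  I4: { [D' → D .] }  — accept
  I5: { [C → . * *], [C → . e C], [D → . + D c], [D → . C], [D → . c D], [D → c . D] }  — shift
  I6: { [C → . * *], [C → . e C], [C → e . C] }  — shift
  I7: { [C → e C .] }  — reduce
  I8: { [D → c D .] }  — reduce
  I9: { [D → + D . c] }  — shift
  I10: { [D → + D c .] }  — reduce
  I11: { [C → * * .] }  — reduce

Every state is either a pure shift/goto state or contains exactly one complete item and nothing to shift — no conflicts. The grammar is LR(0).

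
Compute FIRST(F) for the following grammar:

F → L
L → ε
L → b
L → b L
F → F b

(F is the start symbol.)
{ 'b', ε }

To compute FIRST(F), examine every production with F on the left-hand side, reading each right-hand side left to right until a non-nullable symbol is reached.

FIRST sets of the other non-terminals involved (by the same procedure, iterated to a fixed point):
  FIRST(L) = { 'b', ε }

From F → L:
  - L is a non-terminal: add FIRST(L) \ {ε} = { 'b' }
    L is nullable and nothing follows, so the whole right-hand side can vanish: ε ∈ FIRST(F)
From F → F b:
  - F is the symbol being defined: contributes nothing new
    F is nullable, so continue to the next symbol
  - b is a terminal: add 'b' and stop

Collecting: FIRST(F) = { 'b', ε }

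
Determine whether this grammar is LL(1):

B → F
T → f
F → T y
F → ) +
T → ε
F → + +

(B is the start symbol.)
A grammar is LL(1) if for each non-terminal N with multiple productions, the predict sets of those productions are pairwise disjoint, where PREDICT(N → α) = (FIRST(α) \ {ε}) ∪ (FOLLOW(N) if α ⇒* ε).

Relevant sets:
  FIRST(T) = { 'f', ε }
  FOLLOW(T) = { 'y' }

For T:
  PREDICT(T → f) = { 'f' }
  PREDICT(T → ε) = { 'y' }
For F:
  PREDICT(F → T y) = { 'f', 'y' }
  PREDICT(F → ')' '+') = { ')' }
  PREDICT(F → '+' '+') = { '+' }
B has a single production, so nothing to check there.

All predict sets are disjoint. The grammar IS LL(1).

Answer: Yes, the grammar is LL(1).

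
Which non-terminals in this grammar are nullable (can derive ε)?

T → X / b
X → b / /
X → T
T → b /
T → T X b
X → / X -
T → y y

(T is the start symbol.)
None

A non-terminal is nullable if it can derive ε (the empty string): either it has an ε-production, or it has a production whose right-hand side consists entirely of nullable non-terminals.

There are no ε-productions, so no non-terminal can derive ε.
No non-terminals are nullable.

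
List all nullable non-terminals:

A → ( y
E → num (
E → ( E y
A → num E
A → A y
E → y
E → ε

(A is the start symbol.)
{ 'E' }

ε-productions: E → ε
So E is immediately nullable.
No further non-terminal can be added: every production for the remaining non-terminals contains a terminal or a non-nullable non-terminal.
Nullable = { 'E' }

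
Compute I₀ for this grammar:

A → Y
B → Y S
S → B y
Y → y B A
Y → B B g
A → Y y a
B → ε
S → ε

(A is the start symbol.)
First, augment the grammar with A' → A
I₀ = CLOSURE({ [A' → . A] }):
  [A' → . A] has the dot before A: add [A → . Y], [A → . Y y a]
  [A → . Y] has the dot before Y: add [Y → . y B A], [Y → . B B g]
  [Y → . B B g] has the dot before B: add [B → . Y S], [B → .]
No further items can be added.

I₀ = { [A → . Y y a], [A → . Y], [A' → . A], [B → . Y S], [B → .], [Y → . B B g], [Y → . y B A] }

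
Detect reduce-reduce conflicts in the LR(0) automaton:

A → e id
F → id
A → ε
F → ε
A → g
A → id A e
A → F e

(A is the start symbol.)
Augment with A' → A and build the canonical LR(0) collection (I0 = CLOSURE({[A' → . A]}), then GOTO on every symbol after a dot until no new states appear). It has 10 states:
  I0: { [A → . F e], [A → . e id], [A → . g], [A → . id A e], [A → .], [A' → . A], [F → . id], [F → .] }  — shift, 2 reduces
  I1: { [A' → A .] }  — accept
  I2: { [A → F . e] }  — shift
  I3: { [A → e . id] }  — shift
  I4: { [A → g .] }  — reduce
  I5: { [A → . F e], [A → . e id], [A → . g], [A → . id A e], [A → .], [A → id . A e], [F → . id], [F → .], [F → id .] }  — shift, 3 reduces
  I6: { [A → id A . e] }  — shift
  I7: { [A → id A e .] }  — reduce
  I8: { [A → e id .] }  — reduce
  I9: { [A → F e .] }  — reduce

I0 contains complete items [A → .], [F → .] — reduce-reduce conflict.
I5 contains complete items [A → .], [F → .], [F → id .] — reduce-reduce conflict.

Answer: Yes — I0: [A → .] vs [F → .]; I5: [A → .] vs [F → .]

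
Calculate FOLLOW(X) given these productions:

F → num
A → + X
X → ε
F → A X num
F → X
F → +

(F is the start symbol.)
{ $, 'num' }

To compute FOLLOW(X), find every occurrence of X on a right-hand side N → α X β: add FIRST(β) \ {ε}, and if β is empty or nullable also add FOLLOW(N). Iterate to a fixed point.

In A → + X: X is at the end, add FOLLOW(A)
In F → A X num: X is followed by num, add FIRST(num) \ {ε} = { 'num' }
In F → X: X is at the end, add FOLLOW(F)

The FOLLOW sets referred to above (computed the same way, to a fixed point):
  FOLLOW(A) = { 'num' }
  FOLLOW(F) = { $ }

Taking the union: FOLLOW(X) = { $, 'num' }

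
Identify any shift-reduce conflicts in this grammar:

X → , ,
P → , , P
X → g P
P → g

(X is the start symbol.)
A shift-reduce conflict occurs when an LR(0) state has both:
  - a complete (reduce) item [A → α .] (dot at the end), and
  - a shift item [B → β . c γ] (dot before a terminal).

Augment with X' → X and build the canonical LR(0) collection (I0 = CLOSURE({[X' → . X]}), then GOTO on every symbol after a dot until no new states appear). It has 10 states:
  I0: { [X → . , ,], [X → . g P], [X' → . X] }  — shift
  I1: { [X → , . ,] }  — shift
  I2: { [X' → X .] }  — accept
  I3: { [P → . , , P], [P → . g], [X → g . P] }  — shift
  I4: { [P → , . , P] }  — shift
  I5: { [X → g P .] }  — reduce
  I6: { [P → g .] }  — reduce
  I7: { [P → , , . P], [P → . , , P], [P → . g] }  — shift
  I8: { [P → , , P .] }  — reduce
  I9: { [X → , , .] }  — reduce

No state contains both a complete item and a shift item.

Answer: No shift-reduce conflicts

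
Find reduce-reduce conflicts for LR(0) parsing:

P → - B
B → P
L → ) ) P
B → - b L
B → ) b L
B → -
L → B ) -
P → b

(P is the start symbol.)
No reduce-reduce conflicts

Augment with P' → P and build the canonical LR(0) collection (I0 = CLOSURE({[P' → . P]}), then GOTO on every symbol after a dot until no new states appear). It has 18 states:
  I0: { [P → . - B], [P → . b], [P' → . P] }  — shift
  I1: { [B → . ) b L], [B → . - b L], [B → . -], [B → . P], [P → - . B], [P → . - B], [P → . b] }  — shift
  I2: { [P' → P .] }  — accept
  I3: { [P → b .] }  — reduce
  I4: { [B → ) . b L] }  — shift
  I5: { [B → - . b L], [B → - .], [B → . ) b L], [B → . - b L], [B → . -], [B → . P], [P → - . B], [P → . - B], [P → . b] }  — shift, reduce
  I6: { [P → - B .] }  — reduce
  I7: { [B → P .] }  — reduce
  I8: { [B → - b . L], [B → . ) b L], [B → . - b L], [B → . -], [B → . P], [L → . ) ) P], [L → . B ) -], [P → . - B], [P → . b], [P → b .] }  — shift, reduce
  I9: { [B → ) . b L], [L → ) . ) P] }  — shift
  I10: { [L → B . ) -] }  — shift
  I11: { [B → - b L .] }  — reduce
  I12: { [L → B ) . -] }  — shift
  I13: { [L → B ) - .] }  — reduce
  I14: { [L → ) ) . P], [P → . - B], [P → . b] }  — shift
  I15: { [B → ) b . L], [B → . ) b L], [B → . - b L], [B → . -], [B → . P], [L → . ) ) P], [L → . B ) -], [P → . - B], [P → . b] }  — shift
  I16: { [B → ) b L .] }  — reduce
  I17: { [L → ) ) P .] }  — reduce

No state contains more than one complete item.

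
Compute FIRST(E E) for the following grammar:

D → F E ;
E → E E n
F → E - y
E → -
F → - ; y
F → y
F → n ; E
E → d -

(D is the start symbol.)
{ '-', 'd' }

FIRST sets of the non-terminals involved (from the grammar, by fixed-point iteration):
  FIRST(E) = { '-', 'd' }

To compute FIRST(E E), process the symbols left to right:
Symbol E is a non-terminal. Add FIRST(E) \ {ε} = { '-', 'd' }
E is not nullable (ε ∉ FIRST(E)), so stop here.
FIRST(E E) = { '-', 'd' }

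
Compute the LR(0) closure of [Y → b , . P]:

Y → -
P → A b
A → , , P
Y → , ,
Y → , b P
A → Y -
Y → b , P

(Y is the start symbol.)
Start with: [Y → b , . P]
  [Y → b , . P] has the dot before P: add [P → . A b]
  [P → . A b] has the dot before A: add [A → . , , P], [A → . Y -]
  [A → . Y -] has the dot before Y: add [Y → . -], [Y → . , ,], [Y → . , b P], [Y → . b , P]
No further items can be added.

CLOSURE = { [A → . , , P], [A → . Y -], [P → . A b], [Y → . , ,], [Y → . , b P], [Y → . -], [Y → . b , P], [Y → b , . P] }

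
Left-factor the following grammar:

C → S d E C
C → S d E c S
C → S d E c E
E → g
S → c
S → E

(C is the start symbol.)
Left-factoring transforms A → αβ₁ | αβ₂ into A → αA' and A' → β₁ | β₂
(α is the longest common prefix among the alternatives). Repeat until
no nonterminal has two alternatives with a common prefix.

Round 1: C has alternatives sharing prefix 'S d E'. Introduce C': C → S d E C'
  Add: C' → C
  Add: C' → c S
  Add: C' → c E

Round 2: C' has alternatives sharing prefix 'c'. Introduce C'': C' → c C''
  Add: C'' → S
  Add: C'' → E

No remaining common prefixes — done.

Resulting grammar:
C → S d E C'
C' → C
C' → c C''
C'' → S
C'' → E
E → g
S → c
S → E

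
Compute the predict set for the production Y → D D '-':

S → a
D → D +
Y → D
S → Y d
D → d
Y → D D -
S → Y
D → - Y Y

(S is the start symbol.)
PREDICT(Y → D D '-') = (FIRST(RHS) \ {ε}) ∪ (FOLLOW(Y) if ε ∈ FIRST(RHS), i.e. RHS ⇒* ε)
FIRST(D) = { '-', 'd' }
FIRST(D D '-') = { '-', 'd' }
ε ∉ FIRST(D D '-'), so FOLLOW(Y) is not added.
PREDICT(Y → D D '-') = { '-', 'd' }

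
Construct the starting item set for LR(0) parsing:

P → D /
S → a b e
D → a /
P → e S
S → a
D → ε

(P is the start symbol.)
{ [D → . a /], [D → .], [P → . D /], [P → . e S], [P' → . P] }

First, augment the grammar with P' → P
I₀ = CLOSURE({ [P' → . P] }):
  [P' → . P] has the dot before P: add [P → . D /], [P → . e S]
  [P → . D /] has the dot before D: add [D → . a /], [D → .]
No further items can be added.

I₀ = { [D → . a /], [D → .], [P → . D /], [P → . e S], [P' → . P] }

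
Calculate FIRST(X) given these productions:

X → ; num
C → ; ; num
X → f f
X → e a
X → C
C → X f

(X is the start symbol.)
{ ';', 'e', 'f' }

FIRST sets of the other non-terminals involved (by the same procedure, iterated to a fixed point):
  FIRST(C) = { ';', 'e', 'f' }

From X → ; num:
  - ';' is a terminal: add ';' and stop
From X → f f:
  - f is a terminal: add 'f' and stop
From X → e a:
  - e is a terminal: add 'e' and stop
From X → C:
  - C is a non-terminal: add FIRST(C) \ {ε} = { ';', 'e', 'f' }
    C is not nullable, so stop

Collecting: FIRST(X) = { ';', 'e', 'f' }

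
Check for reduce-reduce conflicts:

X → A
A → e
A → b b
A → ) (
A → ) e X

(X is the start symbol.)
No reduce-reduce conflicts

A reduce-reduce conflict occurs when an LR(0) state has two complete items [A → α .] and [B → β .] — both call for a reduction, and with no lookahead the parser cannot choose between them.

Augment with X' → X and build the canonical LR(0) collection (I0 = CLOSURE({[X' → . X]}), then GOTO on every symbol after a dot until no new states appear). It has 10 states:
  I0: { [A → . ) (], [A → . ) e X], [A → . b b], [A → . e], [X → . A], [X' → . X] }  — shift
  I1: { [A → ) . (], [A → ) . e X] }  — shift
  I2: { [X → A .] }  — reduce
  I3: { [X' → X .] }  — accept
  I4: { [A → b . b] }  — shift
  I5: { [A → e .] }  — reduce
  I6: { [A → b b .] }  — reduce
  I7: { [A → ) ( .] }  — reduce
  I8: { [A → ) e . X], [A → . ) (], [A → . ) e X], [A → . b b], [A → . e], [X → . A] }  — shift
  I9: { [A → ) e X .] }  — reduce

No state contains more than one complete item.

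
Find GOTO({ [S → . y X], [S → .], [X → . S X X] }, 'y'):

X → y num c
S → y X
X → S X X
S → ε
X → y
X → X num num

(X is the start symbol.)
{ [S → . y X], [S → .], [S → y . X], [X → . S X X], [X → . X num num], [X → . y num c], [X → . y] }

GOTO(I, 'y') = CLOSURE({ [A → αX.β] : [A → α.Xβ] ∈ I, X = 'y' })

Items with dot before 'y', with the dot advanced:
  [S → . y X] → [S → y . X]
Closure of the advanced items:
  [S → y . X] has the dot before X: add [X → . y num c], [X → . S X X], [X → . y], [X → . X num num]
  [X → . S X X] has the dot before S: add [S → . y X], [S → .]

GOTO = { [S → . y X], [S → .], [S → y . X], [X → . S X X], [X → . X num num], [X → . y num c], [X → . y] }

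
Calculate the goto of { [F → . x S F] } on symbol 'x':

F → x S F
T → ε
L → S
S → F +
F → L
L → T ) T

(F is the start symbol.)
{ [F → . L], [F → . x S F], [F → x . S F], [L → . S], [L → . T ) T], [S → . F +], [T → .] }

GOTO(I, 'x') = CLOSURE({ [A → αX.β] : [A → α.Xβ] ∈ I, X = 'x' })

Items with dot before 'x', with the dot advanced:
  [F → . x S F] → [F → x . S F]
Closure of the advanced items:
  [F → x . S F] has the dot before S: add [S → . F +]
  [S → . F +] has the dot before F: add [F → . x S F], [F → . L]
  [F → . L] has the dot before L: add [L → . S], [L → . T ) T]
  [L → . T ) T] has the dot before T: add [T → .]

GOTO = { [F → . L], [F → . x S F], [F → x . S F], [L → . S], [L → . T ) T], [S → . F +], [T → .] }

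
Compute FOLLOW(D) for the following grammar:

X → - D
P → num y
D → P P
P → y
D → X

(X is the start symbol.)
To compute FOLLOW(D), find every occurrence of D on a right-hand side N → α D β: add FIRST(β) \ {ε}, and if β is empty or nullable also add FOLLOW(N). Iterate to a fixed point.

In X → - D: D is at the end, add FOLLOW(X)

The FOLLOW sets referred to above (computed the same way, to a fixed point):
  FOLLOW(X) = { $ }

Taking the union: FOLLOW(D) = { $ }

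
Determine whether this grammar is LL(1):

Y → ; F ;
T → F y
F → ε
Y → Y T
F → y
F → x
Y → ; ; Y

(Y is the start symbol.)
A grammar is LL(1) if for each non-terminal N with multiple productions, the predict sets of those productions are pairwise disjoint, where PREDICT(N → α) = (FIRST(α) \ {ε}) ∪ (FOLLOW(N) if α ⇒* ε).

Relevant sets:
  FIRST(Y) = { ';' }
  FOLLOW(F) = { ';', 'y' }

For Y:
  PREDICT(Y → ';' F ';') = { ';' }
  PREDICT(Y → Y T) = { ';' }
  PREDICT(Y → ';' ';' Y) = { ';' }
For F:
  PREDICT(F → ε) = { ';', 'y' }
  PREDICT(F → y) = { 'y' }
  PREDICT(F → x) = { 'x' }
T has a single production, so nothing to check there.

Conflict found: Predict set conflict for Y: { ';' }
The grammar is NOT LL(1).

Answer: No. Predict set conflict for Y: { ';' }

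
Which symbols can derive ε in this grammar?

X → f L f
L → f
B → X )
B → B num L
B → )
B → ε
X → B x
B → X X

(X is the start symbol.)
{ 'B' }

ε-productions: B → ε
So B is immediately nullable.
No further non-terminal can be added: every production for the remaining non-terminals contains a terminal or a non-nullable non-terminal.
Nullable = { 'B' }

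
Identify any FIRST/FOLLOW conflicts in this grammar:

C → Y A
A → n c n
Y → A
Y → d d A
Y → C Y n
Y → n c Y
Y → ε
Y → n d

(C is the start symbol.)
Yes. Y → A with FOLLOW(Y) on { 'n' }; Y → C Y n with FOLLOW(Y) on { 'n' }; Y → n c Y with FOLLOW(Y) on { 'n' }; Y → n d with FOLLOW(Y) on { 'n' }

Nullable non-terminals: Y.
FIRST sets used below: FIRST(A) = { 'n' }, FIRST(C) = { 'd', 'n' }

Y: nullable alternative(s) Y → ε; FOLLOW(Y) = { 'n' }
  Y → A: FIRST \ {ε} = { 'n' } — overlaps FOLLOW(Y) on { 'n' }: CONFLICT
  Y → d d A: FIRST \ {ε} = { 'd' } — disjoint from FOLLOW(Y)
  Y → C Y n: FIRST \ {ε} = { 'd', 'n' } — overlaps FOLLOW(Y) on { 'n' }: CONFLICT
  Y → n c Y: FIRST \ {ε} = { 'n' } — overlaps FOLLOW(Y) on { 'n' }: CONFLICT
  Y → ε: FIRST \ {ε} = { } — this is the only nullable alternative, skip
  Y → n d: FIRST \ {ε} = { 'n' } — overlaps FOLLOW(Y) on { 'n' }: CONFLICT

A, C have no nullable alternative, so no FIRST/FOLLOW check is needed there.

So the grammar has 4 FIRST/FOLLOW conflicts (marked CONFLICT above).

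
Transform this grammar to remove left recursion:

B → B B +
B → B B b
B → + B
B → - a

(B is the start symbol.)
B is directly left-recursive. The standard transformation for
  A → A α₁ | ... | A α_m | β₁ | ... | β_n
is
  A  → β₁ A' | ... | β_n A'
  A' → α₁ A' | ... | α_m A' | ε

B → + B becomes B → + B B'
B → - a becomes B → - a B'
B → B B + becomes B' → B + B'
B → B B b becomes B' → B b B'
Add B' → ε

Resulting grammar:
B → + B B'
B → - a B'
B' → B + B'
B' → B b B'
B' → ε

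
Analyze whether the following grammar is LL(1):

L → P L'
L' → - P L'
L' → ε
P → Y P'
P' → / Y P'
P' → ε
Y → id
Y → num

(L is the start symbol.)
A grammar is LL(1) if for each non-terminal N with multiple productions, the predict sets of those productions are pairwise disjoint, where PREDICT(N → α) = (FIRST(α) \ {ε}) ∪ (FOLLOW(N) if α ⇒* ε).

Relevant sets:
  FOLLOW(L') = { $ }
  FOLLOW(P') = { $, '-' }

For L':
  PREDICT(L' → '-' P L') = { '-' }
  PREDICT(L' → ε) = { $ }
For P':
  PREDICT(P' → '/' Y P') = { '/' }
  PREDICT(P' → ε) = { $, '-' }
For Y:
  PREDICT(Y → id) = { 'id' }
  PREDICT(Y → num) = { 'num' }
L, P have a single production, so nothing to check there.

All predict sets are disjoint. The grammar IS LL(1).

Answer: Yes, the grammar is LL(1).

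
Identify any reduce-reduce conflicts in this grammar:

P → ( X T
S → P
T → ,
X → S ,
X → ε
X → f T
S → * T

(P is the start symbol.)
No reduce-reduce conflicts

A reduce-reduce conflict occurs when an LR(0) state has two complete items [A → α .] and [B → β .] — both call for a reduction, and with no lookahead the parser cannot choose between them.

Augment with P' → P and build the canonical LR(0) collection (I0 = CLOSURE({[P' → . P]}), then GOTO on every symbol after a dot until no new states appear). It has 13 states:
  I0: { [P → . ( X T], [P' → . P] }  — shift
  I1: { [P → ( . X T], [P → . ( X T], [S → . * T], [S → . P], [X → . S ,], [X → . f T], [X → .] }  — shift, reduce
  I2: { [P' → P .] }  — accept
  I3: { [S → * . T], [T → . ,] }  — shift
  I4: { [S → P .] }  — reduce
  I5: { [X → S . ,] }  — shift
  I6: { [P → ( X . T], [T → . ,] }  — shift
  I7: { [T → . ,], [X → f . T] }  — shift
  I8: { [T → , .] }  — reduce
  I9: { [X → f T .] }  — reduce
  I10: { [P → ( X T .] }  — reduce
  I11: { [X → S , .] }  — reduce
  I12: { [S → * T .] }  — reduce

No state contains more than one complete item.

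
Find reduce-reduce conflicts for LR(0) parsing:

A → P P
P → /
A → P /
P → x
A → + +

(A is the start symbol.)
A reduce-reduce conflict occurs when an LR(0) state has two complete items [A → α .] and [B → β .] — both call for a reduction, and with no lookahead the parser cannot choose between them.

Augment with A' → A and build the canonical LR(0) collection (I0 = CLOSURE({[A' → . A]}), then GOTO on every symbol after a dot until no new states appear). It has 9 states:
  I0: { [A → . + +], [A → . P /], [A → . P P], [A' → . A], [P → . /], [P → . x] }  — shift
  I1: { [A → + . +] }  — shift
  I2: { [P → / .] }  — reduce
  I3: { [A' → A .] }  — accept
  I4: { [A → P . /], [A → P . P], [P → . /], [P → . x] }  — shift
  I5: { [P → x .] }  — reduce
  I6: { [A → P / .], [P → / .] }  — 2 reduces
  I7: { [A → P P .] }  — reduce
  I8: { [A → + + .] }  — reduce

I6 contains complete items [A → P / .], [P → / .] — reduce-reduce conflict.

Answer: Yes — I6: [A → P / .] vs [P → / .]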